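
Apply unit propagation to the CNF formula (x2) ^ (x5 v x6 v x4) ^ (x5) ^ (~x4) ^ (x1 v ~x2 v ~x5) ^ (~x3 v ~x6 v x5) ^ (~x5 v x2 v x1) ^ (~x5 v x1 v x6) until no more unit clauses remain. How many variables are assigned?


Unit propagation repeatedly assigns the literal in any unit clause, then simplifies.
Assignments in order: x2 = T, x5 = T, x4 = F, x1 = T.
No further unit clauses remain.
Total variables assigned = 4.

4


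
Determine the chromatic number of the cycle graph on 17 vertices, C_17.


An odd cycle cannot be 2-colored: alternating two colors around the cycle returns to the start with a conflict.
Since 17 is odd, three colors are required (and three suffice).
Chromatic number = 3.

3


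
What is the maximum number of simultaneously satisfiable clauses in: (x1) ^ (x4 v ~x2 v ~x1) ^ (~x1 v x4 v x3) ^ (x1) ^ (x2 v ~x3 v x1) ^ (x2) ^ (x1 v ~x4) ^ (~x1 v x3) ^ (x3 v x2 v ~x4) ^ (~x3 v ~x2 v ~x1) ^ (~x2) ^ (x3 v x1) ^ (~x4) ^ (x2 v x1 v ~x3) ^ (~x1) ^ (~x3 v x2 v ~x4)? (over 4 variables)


Enumerate all 16 truth assignments.
For each, count how many of the 16 clauses are satisfied.
The formula is not fully satisfiable, so the maximum is below 16.
Maximum simultaneously satisfiable clauses = 14.

14


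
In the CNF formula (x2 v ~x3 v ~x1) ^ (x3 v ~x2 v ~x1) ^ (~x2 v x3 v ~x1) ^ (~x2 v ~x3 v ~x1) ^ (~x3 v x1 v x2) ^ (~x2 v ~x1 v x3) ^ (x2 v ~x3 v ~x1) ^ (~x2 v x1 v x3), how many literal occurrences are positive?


Scan each clause for unnegated literals.
Clause 1: 1 positive; Clause 2: 1 positive; Clause 3: 1 positive; Clause 4: 0 positive; Clause 5: 2 positive; Clause 6: 1 positive; Clause 7: 1 positive; Clause 8: 2 positive.
Total positive literal occurrences = 9.

9


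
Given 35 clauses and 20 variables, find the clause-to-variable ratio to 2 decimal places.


Clause-to-variable ratio = clauses / variables.
35 / 20 = 1.75.

1.75


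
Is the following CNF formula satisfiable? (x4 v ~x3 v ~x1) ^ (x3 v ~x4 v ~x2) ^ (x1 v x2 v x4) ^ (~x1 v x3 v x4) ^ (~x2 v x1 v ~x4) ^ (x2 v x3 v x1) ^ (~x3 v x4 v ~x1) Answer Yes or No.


Check all 16 possible truth assignments.
Number of satisfying assignments found: 6.
The formula is satisfiable.

Yes


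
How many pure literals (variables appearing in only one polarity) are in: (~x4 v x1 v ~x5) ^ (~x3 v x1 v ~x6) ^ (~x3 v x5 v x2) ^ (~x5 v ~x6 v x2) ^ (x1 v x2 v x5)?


A pure literal appears in only one polarity across all clauses.
Pure literals: x1 (positive only), x2 (positive only), x3 (negative only), x4 (negative only), x6 (negative only).
Count = 5.

5


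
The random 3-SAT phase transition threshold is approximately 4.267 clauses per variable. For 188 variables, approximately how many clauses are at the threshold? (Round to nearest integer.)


The 3-SAT phase transition occurs at approximately 4.267 clauses per variable.
m = 4.267 * 188 = 802.196.
Rounded to nearest integer: 802.

802


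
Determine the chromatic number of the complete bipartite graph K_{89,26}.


K_{89,26} is bipartite by definition: the two parts are independent sets, with every edge crossing between them.
Color all vertices in one part with color 1 and all vertices in the other part with color 2.
Since the graph has at least one edge, one color does not suffice.
Chromatic number = 2.

2


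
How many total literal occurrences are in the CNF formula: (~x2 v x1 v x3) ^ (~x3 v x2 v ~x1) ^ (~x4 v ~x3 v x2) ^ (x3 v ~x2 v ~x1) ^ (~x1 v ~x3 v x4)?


Clause lengths: 3, 3, 3, 3, 3.
Sum = 3 + 3 + 3 + 3 + 3 = 15.

15


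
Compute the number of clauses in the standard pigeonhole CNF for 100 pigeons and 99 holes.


The PHP encoding has two parts:
1) At-least-one-hole clauses: 100 (one per pigeon, each with 99 literals).
2) At-most-one-pigeon-per-hole clauses: 99 holes * C(100,2) = 99 * 4950 = 490050.
Total clauses = 100 + 490050 = 490150.

490150


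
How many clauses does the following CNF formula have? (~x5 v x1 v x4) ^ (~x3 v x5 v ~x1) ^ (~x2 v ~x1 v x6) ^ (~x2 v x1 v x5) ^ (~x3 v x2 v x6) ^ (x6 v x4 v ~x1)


Each group enclosed in parentheses joined by ^ is one clause.
Counting the conjuncts: 6 clauses.

6


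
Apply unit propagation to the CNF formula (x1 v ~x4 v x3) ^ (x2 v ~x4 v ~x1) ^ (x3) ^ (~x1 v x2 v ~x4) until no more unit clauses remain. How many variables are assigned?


Unit propagation repeatedly assigns the literal in any unit clause, then simplifies.
Assignments in order: x3 = T.
No further unit clauses remain.
Total variables assigned = 1.

1


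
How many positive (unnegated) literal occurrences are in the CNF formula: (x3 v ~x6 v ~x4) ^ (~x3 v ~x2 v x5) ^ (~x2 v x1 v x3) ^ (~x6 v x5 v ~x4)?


Scan each clause for unnegated literals.
Clause 1: 1 positive; Clause 2: 1 positive; Clause 3: 2 positive; Clause 4: 1 positive.
Total positive literal occurrences = 5.

5


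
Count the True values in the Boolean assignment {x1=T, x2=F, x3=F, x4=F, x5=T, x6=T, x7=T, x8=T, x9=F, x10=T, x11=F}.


The weight is the number of variables assigned True.
True variables: x1, x5, x6, x7, x8, x10.
Weight = 6.

6


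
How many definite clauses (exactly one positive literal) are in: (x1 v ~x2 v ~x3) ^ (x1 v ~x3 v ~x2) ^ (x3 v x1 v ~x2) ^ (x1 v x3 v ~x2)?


A definite clause has exactly one positive literal.
Clause 1: 1 positive -> definite
Clause 2: 1 positive -> definite
Clause 3: 2 positive -> not definite
Clause 4: 2 positive -> not definite
Definite clause count = 2.

2


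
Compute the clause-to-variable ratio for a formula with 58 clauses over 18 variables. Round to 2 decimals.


Clause-to-variable ratio = clauses / variables.
58 / 18 = 3.22.

3.22


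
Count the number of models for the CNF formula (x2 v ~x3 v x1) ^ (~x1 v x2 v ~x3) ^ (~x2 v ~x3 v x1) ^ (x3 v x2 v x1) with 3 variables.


Enumerate all 8 truth assignments over 3 variables.
Test each against every clause.
Satisfying assignments found: 4.

4


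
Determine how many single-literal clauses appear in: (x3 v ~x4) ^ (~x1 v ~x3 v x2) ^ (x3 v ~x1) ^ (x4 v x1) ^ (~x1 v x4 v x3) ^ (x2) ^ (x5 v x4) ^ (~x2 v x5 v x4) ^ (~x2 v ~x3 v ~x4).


A unit clause contains exactly one literal.
Unit clauses found: (x2).
Count = 1.

1


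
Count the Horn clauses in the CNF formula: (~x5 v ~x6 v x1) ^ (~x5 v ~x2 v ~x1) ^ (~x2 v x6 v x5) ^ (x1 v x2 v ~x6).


A Horn clause has at most one positive literal.
Clause 1: 1 positive lit(s) -> Horn
Clause 2: 0 positive lit(s) -> Horn
Clause 3: 2 positive lit(s) -> not Horn
Clause 4: 2 positive lit(s) -> not Horn
Total Horn clauses = 2.

2


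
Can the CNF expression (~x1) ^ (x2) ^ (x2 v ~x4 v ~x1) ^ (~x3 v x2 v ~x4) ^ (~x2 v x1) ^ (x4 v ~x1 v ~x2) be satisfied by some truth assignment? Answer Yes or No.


Check all 16 possible truth assignments.
Number of satisfying assignments found: 0.
The formula is unsatisfiable.

No


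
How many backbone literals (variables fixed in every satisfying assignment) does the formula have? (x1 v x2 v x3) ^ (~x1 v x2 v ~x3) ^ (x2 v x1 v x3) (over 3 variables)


Find all satisfying assignments: 6 model(s).
Check which variables have the same value in every model.
No variable is fixed across all models.
Backbone size = 0.

0


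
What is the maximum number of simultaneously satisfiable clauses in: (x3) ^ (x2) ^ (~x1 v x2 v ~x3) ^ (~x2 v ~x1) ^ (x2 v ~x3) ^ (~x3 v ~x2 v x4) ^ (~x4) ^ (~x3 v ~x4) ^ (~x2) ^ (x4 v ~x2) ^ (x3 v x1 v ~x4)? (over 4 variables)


Enumerate all 16 truth assignments.
For each, count how many of the 11 clauses are satisfied.
The formula is not fully satisfiable, so the maximum is below 11.
Maximum simultaneously satisfiable clauses = 9.

9


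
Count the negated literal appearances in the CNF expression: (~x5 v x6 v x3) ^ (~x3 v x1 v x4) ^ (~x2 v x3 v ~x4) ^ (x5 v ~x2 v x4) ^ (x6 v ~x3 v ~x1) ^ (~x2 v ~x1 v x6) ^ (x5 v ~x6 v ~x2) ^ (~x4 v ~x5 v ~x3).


Scan each clause for negated literals.
Clause 1: 1 negative; Clause 2: 1 negative; Clause 3: 2 negative; Clause 4: 1 negative; Clause 5: 2 negative; Clause 6: 2 negative; Clause 7: 2 negative; Clause 8: 3 negative.
Total negative literal occurrences = 14.

14


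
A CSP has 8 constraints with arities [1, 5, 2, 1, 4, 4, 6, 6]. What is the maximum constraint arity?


The arities are: 1, 5, 2, 1, 4, 4, 6, 6.
Scan for the maximum value.
Maximum arity = 6.

6


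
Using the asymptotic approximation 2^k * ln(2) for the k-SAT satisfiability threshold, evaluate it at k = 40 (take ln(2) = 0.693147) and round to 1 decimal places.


Using the asymptotic formula: threshold ~ 2^k * ln(2).
2^40 = 1099511627776.
1099511627776 * 0.693147 = 762123186258.1.

762123186258.1


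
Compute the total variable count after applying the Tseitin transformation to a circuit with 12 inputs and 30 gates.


The Tseitin transformation introduces one auxiliary variable per gate.
Total variables = inputs + gates = 12 + 30 = 42.

42


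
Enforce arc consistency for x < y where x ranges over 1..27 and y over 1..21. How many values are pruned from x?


For the constraint x < y, x needs a supporting value in y's domain.
x can be at most 20 (one less than y's maximum).
Valid x values from domain: 20 out of 27.
Pruned = 27 - 20 = 7.

7


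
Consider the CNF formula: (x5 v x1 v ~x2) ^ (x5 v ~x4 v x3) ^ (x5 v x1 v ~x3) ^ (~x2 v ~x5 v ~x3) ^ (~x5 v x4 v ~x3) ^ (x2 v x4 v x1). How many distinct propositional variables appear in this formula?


Identify each distinct variable in the formula.
Variables found: x1, x2, x3, x4, x5.
Total distinct variables = 5.

5


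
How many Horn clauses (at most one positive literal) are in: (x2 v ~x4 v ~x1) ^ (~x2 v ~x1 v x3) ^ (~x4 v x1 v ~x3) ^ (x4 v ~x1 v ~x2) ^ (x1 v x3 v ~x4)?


A Horn clause has at most one positive literal.
Clause 1: 1 positive lit(s) -> Horn
Clause 2: 1 positive lit(s) -> Horn
Clause 3: 1 positive lit(s) -> Horn
Clause 4: 1 positive lit(s) -> Horn
Clause 5: 2 positive lit(s) -> not Horn
Total Horn clauses = 4.

4


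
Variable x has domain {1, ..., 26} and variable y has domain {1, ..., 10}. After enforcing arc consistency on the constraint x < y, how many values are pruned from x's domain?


For the constraint x < y, x needs a supporting value in y's domain.
x can be at most 9 (one less than y's maximum).
Valid x values from domain: 9 out of 26.
Pruned = 26 - 9 = 17.

17


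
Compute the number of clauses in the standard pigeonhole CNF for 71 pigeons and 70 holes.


The PHP encoding has two parts:
1) At-least-one-hole clauses: 71 (one per pigeon, each with 70 literals).
2) At-most-one-pigeon-per-hole clauses: 70 holes * C(71,2) = 70 * 2485 = 173950.
Total clauses = 71 + 173950 = 174021.

174021


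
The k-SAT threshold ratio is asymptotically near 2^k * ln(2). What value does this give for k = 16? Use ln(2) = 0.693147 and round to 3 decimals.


Using the asymptotic formula: threshold ~ 2^k * ln(2).
2^16 = 65536.
65536 * 0.693147 = 45426.082.

45426.082


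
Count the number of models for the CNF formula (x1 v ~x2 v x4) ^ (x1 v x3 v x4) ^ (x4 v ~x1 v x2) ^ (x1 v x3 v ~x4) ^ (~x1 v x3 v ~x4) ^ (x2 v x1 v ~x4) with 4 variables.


Enumerate all 16 truth assignments over 4 variables.
Test each against every clause.
Satisfying assignments found: 6.

6


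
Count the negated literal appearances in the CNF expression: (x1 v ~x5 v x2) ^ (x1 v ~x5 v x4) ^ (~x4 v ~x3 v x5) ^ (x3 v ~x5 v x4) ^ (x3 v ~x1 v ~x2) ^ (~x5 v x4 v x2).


Scan each clause for negated literals.
Clause 1: 1 negative; Clause 2: 1 negative; Clause 3: 2 negative; Clause 4: 1 negative; Clause 5: 2 negative; Clause 6: 1 negative.
Total negative literal occurrences = 8.

8


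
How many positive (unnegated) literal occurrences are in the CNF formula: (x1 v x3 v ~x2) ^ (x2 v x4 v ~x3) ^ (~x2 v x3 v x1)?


Scan each clause for unnegated literals.
Clause 1: 2 positive; Clause 2: 2 positive; Clause 3: 2 positive.
Total positive literal occurrences = 6.

6


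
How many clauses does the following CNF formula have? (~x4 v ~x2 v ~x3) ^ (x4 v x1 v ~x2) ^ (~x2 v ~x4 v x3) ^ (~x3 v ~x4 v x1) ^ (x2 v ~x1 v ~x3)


Each group enclosed in parentheses joined by ^ is one clause.
Counting the conjuncts: 5 clauses.

5


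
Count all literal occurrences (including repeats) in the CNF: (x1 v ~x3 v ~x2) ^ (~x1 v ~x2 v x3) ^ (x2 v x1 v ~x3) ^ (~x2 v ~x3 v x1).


Clause lengths: 3, 3, 3, 3.
Sum = 3 + 3 + 3 + 3 = 12.

12


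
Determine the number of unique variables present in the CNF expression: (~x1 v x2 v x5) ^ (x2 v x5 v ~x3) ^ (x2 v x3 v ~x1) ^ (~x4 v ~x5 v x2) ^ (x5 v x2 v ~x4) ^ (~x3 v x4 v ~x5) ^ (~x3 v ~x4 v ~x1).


Identify each distinct variable in the formula.
Variables found: x1, x2, x3, x4, x5.
Total distinct variables = 5.

5


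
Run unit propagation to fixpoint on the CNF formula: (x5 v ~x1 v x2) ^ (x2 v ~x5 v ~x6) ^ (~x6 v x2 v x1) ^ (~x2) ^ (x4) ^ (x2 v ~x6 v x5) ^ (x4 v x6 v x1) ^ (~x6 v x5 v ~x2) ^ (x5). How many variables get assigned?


Unit propagation repeatedly assigns the literal in any unit clause, then simplifies.
Assignments in order: x2 = F, x4 = T, x5 = T, x6 = F.
No further unit clauses remain.
Total variables assigned = 4.

4


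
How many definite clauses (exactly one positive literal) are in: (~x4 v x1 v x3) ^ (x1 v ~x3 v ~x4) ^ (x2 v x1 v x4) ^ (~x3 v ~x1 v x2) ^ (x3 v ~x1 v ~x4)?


A definite clause has exactly one positive literal.
Clause 1: 2 positive -> not definite
Clause 2: 1 positive -> definite
Clause 3: 3 positive -> not definite
Clause 4: 1 positive -> definite
Clause 5: 1 positive -> definite
Definite clause count = 3.

3


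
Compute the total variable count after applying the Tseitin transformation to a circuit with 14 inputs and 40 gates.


The Tseitin transformation introduces one auxiliary variable per gate.
Total variables = inputs + gates = 14 + 40 = 54.

54


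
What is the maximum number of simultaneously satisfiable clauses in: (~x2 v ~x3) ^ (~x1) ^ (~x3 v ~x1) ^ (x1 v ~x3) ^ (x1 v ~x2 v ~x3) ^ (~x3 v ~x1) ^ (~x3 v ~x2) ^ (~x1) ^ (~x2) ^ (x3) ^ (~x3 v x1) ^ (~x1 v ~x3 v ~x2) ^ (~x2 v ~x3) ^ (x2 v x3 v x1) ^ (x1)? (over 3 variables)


Enumerate all 8 truth assignments.
For each, count how many of the 15 clauses are satisfied.
The formula is not fully satisfiable, so the maximum is below 15.
Maximum simultaneously satisfiable clauses = 12.

12


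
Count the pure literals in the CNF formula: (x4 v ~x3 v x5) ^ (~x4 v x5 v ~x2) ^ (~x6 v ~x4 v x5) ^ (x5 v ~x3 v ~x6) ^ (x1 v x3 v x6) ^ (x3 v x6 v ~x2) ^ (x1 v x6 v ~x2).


A pure literal appears in only one polarity across all clauses.
Pure literals: x1 (positive only), x2 (negative only), x5 (positive only).
Count = 3.

3


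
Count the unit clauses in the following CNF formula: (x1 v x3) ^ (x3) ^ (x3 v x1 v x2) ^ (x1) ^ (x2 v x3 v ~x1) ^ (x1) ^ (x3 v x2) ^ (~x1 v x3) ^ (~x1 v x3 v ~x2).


A unit clause contains exactly one literal.
Unit clauses found: (x3), (x1), (x1).
Count = 3.

3


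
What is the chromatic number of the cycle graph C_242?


A cycle on an even number of vertices is bipartite: alternate two colors around the cycle.
Since 242 is even, two colors suffice, and at least two are needed because the graph has edges.
Chromatic number = 2.

2


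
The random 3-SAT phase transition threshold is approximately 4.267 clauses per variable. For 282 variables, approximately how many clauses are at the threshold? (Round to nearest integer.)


The 3-SAT phase transition occurs at approximately 4.267 clauses per variable.
m = 4.267 * 282 = 1203.294.
Rounded to nearest integer: 1203.

1203


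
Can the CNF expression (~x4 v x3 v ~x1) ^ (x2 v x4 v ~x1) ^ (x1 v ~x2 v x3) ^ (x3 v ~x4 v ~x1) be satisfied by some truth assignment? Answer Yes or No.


Check all 16 possible truth assignments.
Number of satisfying assignments found: 10.
The formula is satisfiable.

Yes


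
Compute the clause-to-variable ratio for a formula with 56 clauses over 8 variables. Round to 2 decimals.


Clause-to-variable ratio = clauses / variables.
56 / 8 = 7.0.

7.0


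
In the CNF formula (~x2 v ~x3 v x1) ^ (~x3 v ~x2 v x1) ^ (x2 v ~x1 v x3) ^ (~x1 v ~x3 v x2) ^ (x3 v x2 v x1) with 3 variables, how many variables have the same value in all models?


Find all satisfying assignments: 4 model(s).
Check which variables have the same value in every model.
No variable is fixed across all models.
Backbone size = 0.

0


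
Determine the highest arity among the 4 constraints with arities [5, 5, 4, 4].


The arities are: 5, 5, 4, 4.
Scan for the maximum value.
Maximum arity = 5.

5


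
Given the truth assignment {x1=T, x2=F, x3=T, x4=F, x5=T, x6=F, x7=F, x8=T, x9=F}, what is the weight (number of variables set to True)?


The weight is the number of variables assigned True.
True variables: x1, x3, x5, x8.
Weight = 4.

4


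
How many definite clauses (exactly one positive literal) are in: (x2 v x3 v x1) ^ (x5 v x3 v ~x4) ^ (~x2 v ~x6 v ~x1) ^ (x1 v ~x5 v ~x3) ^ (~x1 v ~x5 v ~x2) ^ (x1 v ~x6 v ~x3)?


A definite clause has exactly one positive literal.
Clause 1: 3 positive -> not definite
Clause 2: 2 positive -> not definite
Clause 3: 0 positive -> not definite
Clause 4: 1 positive -> definite
Clause 5: 0 positive -> not definite
Clause 6: 1 positive -> definite
Definite clause count = 2.

2


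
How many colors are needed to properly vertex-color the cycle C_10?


A cycle on an even number of vertices is bipartite: alternate two colors around the cycle.
Since 10 is even, two colors suffice, and at least two are needed because the graph has edges.
Chromatic number = 2.

2


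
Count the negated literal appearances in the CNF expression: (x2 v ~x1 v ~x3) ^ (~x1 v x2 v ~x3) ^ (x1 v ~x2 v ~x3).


Scan each clause for negated literals.
Clause 1: 2 negative; Clause 2: 2 negative; Clause 3: 2 negative.
Total negative literal occurrences = 6.

6


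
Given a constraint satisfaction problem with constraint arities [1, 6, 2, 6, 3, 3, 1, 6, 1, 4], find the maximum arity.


The arities are: 1, 6, 2, 6, 3, 3, 1, 6, 1, 4.
Scan for the maximum value.
Maximum arity = 6.

6


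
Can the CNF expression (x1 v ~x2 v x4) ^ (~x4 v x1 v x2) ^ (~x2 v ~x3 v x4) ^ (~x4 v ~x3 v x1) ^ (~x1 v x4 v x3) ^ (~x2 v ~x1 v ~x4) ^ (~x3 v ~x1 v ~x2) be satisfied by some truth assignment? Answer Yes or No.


Check all 16 possible truth assignments.
Number of satisfying assignments found: 6.
The formula is satisfiable.

Yes


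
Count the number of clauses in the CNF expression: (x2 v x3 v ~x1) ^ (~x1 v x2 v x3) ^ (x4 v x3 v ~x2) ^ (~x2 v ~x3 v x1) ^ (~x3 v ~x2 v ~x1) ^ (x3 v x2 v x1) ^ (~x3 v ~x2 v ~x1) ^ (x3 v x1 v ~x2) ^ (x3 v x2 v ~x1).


Each group enclosed in parentheses joined by ^ is one clause.
Counting the conjuncts: 9 clauses.

9


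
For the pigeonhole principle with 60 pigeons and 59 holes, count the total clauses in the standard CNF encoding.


The PHP encoding has two parts:
1) At-least-one-hole clauses: 60 (one per pigeon, each with 59 literals).
2) At-most-one-pigeon-per-hole clauses: 59 holes * C(60,2) = 59 * 1770 = 104430.
Total clauses = 60 + 104430 = 104490.

104490


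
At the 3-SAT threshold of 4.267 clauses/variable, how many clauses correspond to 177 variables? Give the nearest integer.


The 3-SAT phase transition occurs at approximately 4.267 clauses per variable.
m = 4.267 * 177 = 755.259.
Rounded to nearest integer: 755.

755


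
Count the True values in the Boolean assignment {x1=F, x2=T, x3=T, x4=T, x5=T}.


The weight is the number of variables assigned True.
True variables: x2, x3, x4, x5.
Weight = 4.

4


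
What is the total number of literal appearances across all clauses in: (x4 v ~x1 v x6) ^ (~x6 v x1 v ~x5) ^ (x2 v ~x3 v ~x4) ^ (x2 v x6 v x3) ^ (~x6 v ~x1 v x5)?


Clause lengths: 3, 3, 3, 3, 3.
Sum = 3 + 3 + 3 + 3 + 3 = 15.

15


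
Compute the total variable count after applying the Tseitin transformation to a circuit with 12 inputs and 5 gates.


The Tseitin transformation introduces one auxiliary variable per gate.
Total variables = inputs + gates = 12 + 5 = 17.

17


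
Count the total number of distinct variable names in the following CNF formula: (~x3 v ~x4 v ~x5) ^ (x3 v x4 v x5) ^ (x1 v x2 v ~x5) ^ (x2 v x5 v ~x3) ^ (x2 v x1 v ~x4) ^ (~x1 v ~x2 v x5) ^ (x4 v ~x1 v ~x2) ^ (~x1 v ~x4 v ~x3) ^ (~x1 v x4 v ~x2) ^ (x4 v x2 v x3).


Identify each distinct variable in the formula.
Variables found: x1, x2, x3, x4, x5.
Total distinct variables = 5.

5


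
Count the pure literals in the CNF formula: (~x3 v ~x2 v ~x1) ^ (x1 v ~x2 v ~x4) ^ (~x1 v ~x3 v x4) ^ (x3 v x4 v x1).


A pure literal appears in only one polarity across all clauses.
Pure literals: x2 (negative only).
Count = 1.

1


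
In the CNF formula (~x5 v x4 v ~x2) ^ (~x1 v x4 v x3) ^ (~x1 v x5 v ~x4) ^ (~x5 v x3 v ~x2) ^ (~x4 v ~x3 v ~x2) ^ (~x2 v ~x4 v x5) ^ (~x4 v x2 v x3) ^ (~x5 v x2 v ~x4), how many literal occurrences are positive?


Scan each clause for unnegated literals.
Clause 1: 1 positive; Clause 2: 2 positive; Clause 3: 1 positive; Clause 4: 1 positive; Clause 5: 0 positive; Clause 6: 1 positive; Clause 7: 2 positive; Clause 8: 1 positive.
Total positive literal occurrences = 9.

9


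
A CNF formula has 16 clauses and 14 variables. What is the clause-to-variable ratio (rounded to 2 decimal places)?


Clause-to-variable ratio = clauses / variables.
16 / 14 = 1.14.

1.14


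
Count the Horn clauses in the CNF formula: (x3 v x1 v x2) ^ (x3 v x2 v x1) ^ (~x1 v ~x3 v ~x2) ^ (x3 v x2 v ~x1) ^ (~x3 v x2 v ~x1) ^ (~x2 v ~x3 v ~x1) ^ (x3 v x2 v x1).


A Horn clause has at most one positive literal.
Clause 1: 3 positive lit(s) -> not Horn
Clause 2: 3 positive lit(s) -> not Horn
Clause 3: 0 positive lit(s) -> Horn
Clause 4: 2 positive lit(s) -> not Horn
Clause 5: 1 positive lit(s) -> Horn
Clause 6: 0 positive lit(s) -> Horn
Clause 7: 3 positive lit(s) -> not Horn
Total Horn clauses = 3.

3


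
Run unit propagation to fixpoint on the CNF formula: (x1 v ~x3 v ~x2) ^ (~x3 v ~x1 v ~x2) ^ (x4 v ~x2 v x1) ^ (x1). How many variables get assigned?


Unit propagation repeatedly assigns the literal in any unit clause, then simplifies.
Assignments in order: x1 = T.
No further unit clauses remain.
Total variables assigned = 1.

1


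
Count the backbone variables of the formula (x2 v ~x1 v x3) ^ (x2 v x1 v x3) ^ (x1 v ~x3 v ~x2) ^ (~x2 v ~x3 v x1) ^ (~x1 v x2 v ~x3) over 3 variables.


Find all satisfying assignments: 4 model(s).
Check which variables have the same value in every model.
No variable is fixed across all models.
Backbone size = 0.

0


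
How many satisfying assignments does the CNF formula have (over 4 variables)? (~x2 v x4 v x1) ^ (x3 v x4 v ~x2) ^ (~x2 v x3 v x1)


Enumerate all 16 truth assignments over 4 variables.
Test each against every clause.
Satisfying assignments found: 12.

12


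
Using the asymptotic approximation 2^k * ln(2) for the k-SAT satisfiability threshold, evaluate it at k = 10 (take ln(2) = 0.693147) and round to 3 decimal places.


Using the asymptotic formula: threshold ~ 2^k * ln(2).
2^10 = 1024.
1024 * 0.693147 = 709.783.

709.783


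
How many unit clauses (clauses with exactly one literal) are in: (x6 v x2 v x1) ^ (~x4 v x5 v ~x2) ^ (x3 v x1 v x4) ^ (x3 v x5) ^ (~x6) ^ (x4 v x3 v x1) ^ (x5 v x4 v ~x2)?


A unit clause contains exactly one literal.
Unit clauses found: (~x6).
Count = 1.

1


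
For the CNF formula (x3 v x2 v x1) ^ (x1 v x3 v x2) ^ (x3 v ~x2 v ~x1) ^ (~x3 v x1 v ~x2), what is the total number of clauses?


Each group enclosed in parentheses joined by ^ is one clause.
Counting the conjuncts: 4 clauses.

4


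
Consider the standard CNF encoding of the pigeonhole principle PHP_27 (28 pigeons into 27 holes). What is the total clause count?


The PHP encoding has two parts:
1) At-least-one-hole clauses: 28 (one per pigeon, each with 27 literals).
2) At-most-one-pigeon-per-hole clauses: 27 holes * C(28,2) = 27 * 378 = 10206.
Total clauses = 28 + 10206 = 10234.

10234


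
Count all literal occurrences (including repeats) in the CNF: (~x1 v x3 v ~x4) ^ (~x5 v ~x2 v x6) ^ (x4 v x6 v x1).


Clause lengths: 3, 3, 3.
Sum = 3 + 3 + 3 = 9.

9


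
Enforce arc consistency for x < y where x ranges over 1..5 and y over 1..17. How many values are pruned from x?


For the constraint x < y, x needs a supporting value in y's domain.
x can be at most 16 (one less than y's maximum).
Valid x values from domain: 5 out of 5.
Pruned = 5 - 5 = 0.

0


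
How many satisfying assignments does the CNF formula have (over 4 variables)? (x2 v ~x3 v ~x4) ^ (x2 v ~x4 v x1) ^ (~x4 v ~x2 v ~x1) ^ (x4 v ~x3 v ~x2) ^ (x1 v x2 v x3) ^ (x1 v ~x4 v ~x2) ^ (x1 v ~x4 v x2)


Enumerate all 16 truth assignments over 4 variables.
Test each against every clause.
Satisfying assignments found: 6.

6


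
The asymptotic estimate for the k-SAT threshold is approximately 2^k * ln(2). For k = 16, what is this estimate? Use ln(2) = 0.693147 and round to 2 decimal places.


Using the asymptotic formula: threshold ~ 2^k * ln(2).
2^16 = 65536.
65536 * 0.693147 = 45426.08.

45426.08


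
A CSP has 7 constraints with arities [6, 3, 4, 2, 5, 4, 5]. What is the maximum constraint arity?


The arities are: 6, 3, 4, 2, 5, 4, 5.
Scan for the maximum value.
Maximum arity = 6.

6


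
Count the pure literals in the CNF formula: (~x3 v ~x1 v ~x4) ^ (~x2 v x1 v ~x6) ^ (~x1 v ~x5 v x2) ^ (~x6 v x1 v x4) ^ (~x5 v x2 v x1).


A pure literal appears in only one polarity across all clauses.
Pure literals: x3 (negative only), x5 (negative only), x6 (negative only).
Count = 3.

3


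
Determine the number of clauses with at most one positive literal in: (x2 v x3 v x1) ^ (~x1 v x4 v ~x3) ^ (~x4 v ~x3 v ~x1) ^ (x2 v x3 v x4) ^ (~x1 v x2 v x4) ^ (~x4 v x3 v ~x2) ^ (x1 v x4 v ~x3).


A Horn clause has at most one positive literal.
Clause 1: 3 positive lit(s) -> not Horn
Clause 2: 1 positive lit(s) -> Horn
Clause 3: 0 positive lit(s) -> Horn
Clause 4: 3 positive lit(s) -> not Horn
Clause 5: 2 positive lit(s) -> not Horn
Clause 6: 1 positive lit(s) -> Horn
Clause 7: 2 positive lit(s) -> not Horn
Total Horn clauses = 3.

3


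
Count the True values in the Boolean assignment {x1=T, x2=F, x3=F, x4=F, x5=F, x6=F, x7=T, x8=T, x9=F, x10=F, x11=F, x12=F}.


The weight is the number of variables assigned True.
True variables: x1, x7, x8.
Weight = 3.

3


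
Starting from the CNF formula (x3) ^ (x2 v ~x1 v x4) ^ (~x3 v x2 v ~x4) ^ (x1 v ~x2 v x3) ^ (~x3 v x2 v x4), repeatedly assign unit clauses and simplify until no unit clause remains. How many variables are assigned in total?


Unit propagation repeatedly assigns the literal in any unit clause, then simplifies.
Assignments in order: x3 = T.
No further unit clauses remain.
Total variables assigned = 1.

1


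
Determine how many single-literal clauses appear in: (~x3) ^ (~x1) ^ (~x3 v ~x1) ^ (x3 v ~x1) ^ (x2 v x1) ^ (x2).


A unit clause contains exactly one literal.
Unit clauses found: (~x3), (~x1), (x2).
Count = 3.

3


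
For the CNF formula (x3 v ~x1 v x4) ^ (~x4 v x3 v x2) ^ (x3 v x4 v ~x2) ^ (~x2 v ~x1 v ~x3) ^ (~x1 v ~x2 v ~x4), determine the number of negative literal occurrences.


Scan each clause for negated literals.
Clause 1: 1 negative; Clause 2: 1 negative; Clause 3: 1 negative; Clause 4: 3 negative; Clause 5: 3 negative.
Total negative literal occurrences = 9.

9


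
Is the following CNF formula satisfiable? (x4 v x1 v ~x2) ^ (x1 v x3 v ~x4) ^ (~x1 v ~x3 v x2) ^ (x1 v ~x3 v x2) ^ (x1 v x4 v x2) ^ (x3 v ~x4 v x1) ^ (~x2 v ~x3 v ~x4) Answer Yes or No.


Check all 16 possible truth assignments.
Number of satisfying assignments found: 5.
The formula is satisfiable.

Yes


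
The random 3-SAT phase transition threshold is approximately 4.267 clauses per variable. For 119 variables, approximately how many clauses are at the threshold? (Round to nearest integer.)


The 3-SAT phase transition occurs at approximately 4.267 clauses per variable.
m = 4.267 * 119 = 507.773.
Rounded to nearest integer: 508.

508


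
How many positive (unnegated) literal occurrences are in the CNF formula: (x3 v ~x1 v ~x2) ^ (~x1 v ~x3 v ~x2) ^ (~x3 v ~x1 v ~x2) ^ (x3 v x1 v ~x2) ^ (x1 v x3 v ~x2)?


Scan each clause for unnegated literals.
Clause 1: 1 positive; Clause 2: 0 positive; Clause 3: 0 positive; Clause 4: 2 positive; Clause 5: 2 positive.
Total positive literal occurrences = 5.

5


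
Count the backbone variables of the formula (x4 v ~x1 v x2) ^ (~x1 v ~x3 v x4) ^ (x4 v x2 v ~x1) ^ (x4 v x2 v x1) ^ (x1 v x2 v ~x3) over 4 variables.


Find all satisfying assignments: 10 model(s).
Check which variables have the same value in every model.
No variable is fixed across all models.
Backbone size = 0.

0


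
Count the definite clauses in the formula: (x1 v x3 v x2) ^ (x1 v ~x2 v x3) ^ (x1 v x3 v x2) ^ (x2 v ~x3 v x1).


A definite clause has exactly one positive literal.
Clause 1: 3 positive -> not definite
Clause 2: 2 positive -> not definite
Clause 3: 3 positive -> not definite
Clause 4: 2 positive -> not definite
Definite clause count = 0.

0


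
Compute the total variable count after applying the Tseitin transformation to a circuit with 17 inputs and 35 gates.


The Tseitin transformation introduces one auxiliary variable per gate.
Total variables = inputs + gates = 17 + 35 = 52.

52


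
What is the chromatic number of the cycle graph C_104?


A cycle on an even number of vertices is bipartite: alternate two colors around the cycle.
Since 104 is even, two colors suffice, and at least two are needed because the graph has edges.
Chromatic number = 2.

2


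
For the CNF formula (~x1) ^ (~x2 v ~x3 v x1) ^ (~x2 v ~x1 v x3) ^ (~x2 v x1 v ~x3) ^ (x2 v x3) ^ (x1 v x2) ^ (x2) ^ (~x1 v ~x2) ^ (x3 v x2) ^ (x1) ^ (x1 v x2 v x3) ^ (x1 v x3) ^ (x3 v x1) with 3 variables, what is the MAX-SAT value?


Enumerate all 8 truth assignments.
For each, count how many of the 13 clauses are satisfied.
The formula is not fully satisfiable, so the maximum is below 13.
Maximum simultaneously satisfiable clauses = 11.

11


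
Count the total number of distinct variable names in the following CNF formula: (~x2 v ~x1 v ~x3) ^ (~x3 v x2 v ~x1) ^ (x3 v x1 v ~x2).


Identify each distinct variable in the formula.
Variables found: x1, x2, x3.
Total distinct variables = 3.

3


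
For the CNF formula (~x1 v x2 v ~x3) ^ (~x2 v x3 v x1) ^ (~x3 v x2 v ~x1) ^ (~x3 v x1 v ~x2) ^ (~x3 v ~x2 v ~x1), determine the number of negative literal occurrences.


Scan each clause for negated literals.
Clause 1: 2 negative; Clause 2: 1 negative; Clause 3: 2 negative; Clause 4: 2 negative; Clause 5: 3 negative.
Total negative literal occurrences = 10.

10


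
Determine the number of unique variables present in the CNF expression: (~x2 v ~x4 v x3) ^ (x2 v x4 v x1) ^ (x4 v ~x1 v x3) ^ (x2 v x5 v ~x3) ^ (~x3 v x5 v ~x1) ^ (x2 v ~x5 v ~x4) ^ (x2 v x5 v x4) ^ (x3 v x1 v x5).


Identify each distinct variable in the formula.
Variables found: x1, x2, x3, x4, x5.
Total distinct variables = 5.

5


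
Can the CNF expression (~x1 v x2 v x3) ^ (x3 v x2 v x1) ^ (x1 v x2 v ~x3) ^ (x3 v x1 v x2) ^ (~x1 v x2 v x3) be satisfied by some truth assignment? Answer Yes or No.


Check all 8 possible truth assignments.
Number of satisfying assignments found: 5.
The formula is satisfiable.

Yes


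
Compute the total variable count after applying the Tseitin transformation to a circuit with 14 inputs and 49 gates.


The Tseitin transformation introduces one auxiliary variable per gate.
Total variables = inputs + gates = 14 + 49 = 63.

63


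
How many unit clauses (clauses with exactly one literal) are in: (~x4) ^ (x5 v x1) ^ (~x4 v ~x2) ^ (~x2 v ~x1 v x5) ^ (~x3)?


A unit clause contains exactly one literal.
Unit clauses found: (~x4), (~x3).
Count = 2.

2


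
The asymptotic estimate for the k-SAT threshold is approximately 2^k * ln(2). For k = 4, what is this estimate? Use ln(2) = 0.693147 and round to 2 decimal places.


Using the asymptotic formula: threshold ~ 2^k * ln(2).
2^4 = 16.
16 * 0.693147 = 11.09.

11.09


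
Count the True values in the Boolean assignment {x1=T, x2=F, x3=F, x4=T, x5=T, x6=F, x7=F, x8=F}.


The weight is the number of variables assigned True.
True variables: x1, x4, x5.
Weight = 3.

3


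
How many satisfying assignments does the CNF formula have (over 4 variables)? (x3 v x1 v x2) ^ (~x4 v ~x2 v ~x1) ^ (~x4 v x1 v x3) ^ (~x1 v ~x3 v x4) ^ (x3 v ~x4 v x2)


Enumerate all 16 truth assignments over 4 variables.
Test each against every clause.
Satisfying assignments found: 8.

8


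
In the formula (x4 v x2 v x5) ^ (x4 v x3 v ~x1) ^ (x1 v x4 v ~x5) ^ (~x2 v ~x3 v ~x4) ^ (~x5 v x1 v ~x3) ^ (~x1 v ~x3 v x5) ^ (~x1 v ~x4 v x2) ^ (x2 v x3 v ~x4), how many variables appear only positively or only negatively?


A pure literal appears in only one polarity across all clauses.
No pure literals found.
Count = 0.

0


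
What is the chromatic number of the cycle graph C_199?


An odd cycle cannot be 2-colored: alternating two colors around the cycle returns to the start with a conflict.
Since 199 is odd, three colors are required (and three suffice).
Chromatic number = 3.

3


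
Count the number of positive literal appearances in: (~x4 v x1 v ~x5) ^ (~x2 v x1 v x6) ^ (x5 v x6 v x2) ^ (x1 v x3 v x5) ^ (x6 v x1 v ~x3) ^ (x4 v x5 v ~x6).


Scan each clause for unnegated literals.
Clause 1: 1 positive; Clause 2: 2 positive; Clause 3: 3 positive; Clause 4: 3 positive; Clause 5: 2 positive; Clause 6: 2 positive.
Total positive literal occurrences = 13.

13


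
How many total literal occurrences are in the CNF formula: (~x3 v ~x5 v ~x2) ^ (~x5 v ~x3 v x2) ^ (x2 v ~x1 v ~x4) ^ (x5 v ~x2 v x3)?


Clause lengths: 3, 3, 3, 3.
Sum = 3 + 3 + 3 + 3 = 12.

12


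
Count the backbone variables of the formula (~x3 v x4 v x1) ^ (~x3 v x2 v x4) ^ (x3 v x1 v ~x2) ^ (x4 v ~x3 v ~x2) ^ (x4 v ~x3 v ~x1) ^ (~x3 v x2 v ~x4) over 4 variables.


Find all satisfying assignments: 8 model(s).
Check which variables have the same value in every model.
No variable is fixed across all models.
Backbone size = 0.

0


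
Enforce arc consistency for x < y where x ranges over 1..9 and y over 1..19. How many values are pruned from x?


For the constraint x < y, x needs a supporting value in y's domain.
x can be at most 18 (one less than y's maximum).
Valid x values from domain: 9 out of 9.
Pruned = 9 - 9 = 0.

0


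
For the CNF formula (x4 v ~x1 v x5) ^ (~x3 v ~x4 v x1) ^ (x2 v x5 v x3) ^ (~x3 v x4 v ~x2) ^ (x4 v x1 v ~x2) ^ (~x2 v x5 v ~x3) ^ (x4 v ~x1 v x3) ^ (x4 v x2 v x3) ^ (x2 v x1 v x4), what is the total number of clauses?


Each group enclosed in parentheses joined by ^ is one clause.
Counting the conjuncts: 9 clauses.

9


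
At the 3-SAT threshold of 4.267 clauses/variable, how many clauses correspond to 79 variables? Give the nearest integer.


The 3-SAT phase transition occurs at approximately 4.267 clauses per variable.
m = 4.267 * 79 = 337.093.
Rounded to nearest integer: 337.

337


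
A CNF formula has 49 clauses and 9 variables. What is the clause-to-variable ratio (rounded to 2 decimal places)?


Clause-to-variable ratio = clauses / variables.
49 / 9 = 5.44.

5.44


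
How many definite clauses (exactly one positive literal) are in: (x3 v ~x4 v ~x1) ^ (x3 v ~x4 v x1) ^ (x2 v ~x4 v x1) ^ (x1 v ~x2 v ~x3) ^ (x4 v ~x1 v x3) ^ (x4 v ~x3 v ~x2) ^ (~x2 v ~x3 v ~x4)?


A definite clause has exactly one positive literal.
Clause 1: 1 positive -> definite
Clause 2: 2 positive -> not definite
Clause 3: 2 positive -> not definite
Clause 4: 1 positive -> definite
Clause 5: 2 positive -> not definite
Clause 6: 1 positive -> definite
Clause 7: 0 positive -> not definite
Definite clause count = 3.

3


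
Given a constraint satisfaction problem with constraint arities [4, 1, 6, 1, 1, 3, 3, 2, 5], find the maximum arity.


The arities are: 4, 1, 6, 1, 1, 3, 3, 2, 5.
Scan for the maximum value.
Maximum arity = 6.

6


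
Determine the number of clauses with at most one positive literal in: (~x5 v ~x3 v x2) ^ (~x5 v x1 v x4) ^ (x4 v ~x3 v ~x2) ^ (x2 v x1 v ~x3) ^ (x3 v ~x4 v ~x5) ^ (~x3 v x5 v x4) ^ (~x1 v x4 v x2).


A Horn clause has at most one positive literal.
Clause 1: 1 positive lit(s) -> Horn
Clause 2: 2 positive lit(s) -> not Horn
Clause 3: 1 positive lit(s) -> Horn
Clause 4: 2 positive lit(s) -> not Horn
Clause 5: 1 positive lit(s) -> Horn
Clause 6: 2 positive lit(s) -> not Horn
Clause 7: 2 positive lit(s) -> not Horn
Total Horn clauses = 3.

3


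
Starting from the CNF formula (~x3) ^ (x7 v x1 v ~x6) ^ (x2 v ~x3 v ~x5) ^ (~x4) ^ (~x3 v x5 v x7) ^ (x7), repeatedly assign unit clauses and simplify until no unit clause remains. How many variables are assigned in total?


Unit propagation repeatedly assigns the literal in any unit clause, then simplifies.
Assignments in order: x3 = F, x4 = F, x7 = T.
No further unit clauses remain.
Total variables assigned = 3.

3


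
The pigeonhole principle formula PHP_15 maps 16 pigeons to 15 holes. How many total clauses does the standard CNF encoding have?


The PHP encoding has two parts:
1) At-least-one-hole clauses: 16 (one per pigeon, each with 15 literals).
2) At-most-one-pigeon-per-hole clauses: 15 holes * C(16,2) = 15 * 120 = 1800.
Total clauses = 16 + 1800 = 1816.

1816


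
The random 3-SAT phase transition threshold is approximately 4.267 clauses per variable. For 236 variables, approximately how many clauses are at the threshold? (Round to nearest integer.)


The 3-SAT phase transition occurs at approximately 4.267 clauses per variable.
m = 4.267 * 236 = 1007.012.
Rounded to nearest integer: 1007.

1007


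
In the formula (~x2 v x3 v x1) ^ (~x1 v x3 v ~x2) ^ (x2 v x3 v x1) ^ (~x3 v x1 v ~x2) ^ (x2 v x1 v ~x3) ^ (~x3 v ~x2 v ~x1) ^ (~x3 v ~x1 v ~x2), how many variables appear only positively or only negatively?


A pure literal appears in only one polarity across all clauses.
No pure literals found.
Count = 0.

0


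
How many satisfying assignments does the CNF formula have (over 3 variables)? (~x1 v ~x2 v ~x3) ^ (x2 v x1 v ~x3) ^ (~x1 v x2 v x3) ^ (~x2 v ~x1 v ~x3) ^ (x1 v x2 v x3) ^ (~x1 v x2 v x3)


Enumerate all 8 truth assignments over 3 variables.
Test each against every clause.
Satisfying assignments found: 4.

4


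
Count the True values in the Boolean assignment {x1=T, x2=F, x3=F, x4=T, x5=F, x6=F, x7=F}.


The weight is the number of variables assigned True.
True variables: x1, x4.
Weight = 2.

2


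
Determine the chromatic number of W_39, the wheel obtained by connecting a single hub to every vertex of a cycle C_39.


W_39 consists of the cycle C_39 together with a hub vertex adjacent to every cycle vertex.
The cycle C_39 needs 3 colors (odd cycle -> 3).
The hub is adjacent to every cycle vertex, so it must receive a new color distinct from all of them.
Chromatic number = 3 + 1 = 4.

4


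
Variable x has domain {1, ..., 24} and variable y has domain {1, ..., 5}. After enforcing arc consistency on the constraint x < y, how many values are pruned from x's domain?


For the constraint x < y, x needs a supporting value in y's domain.
x can be at most 4 (one less than y's maximum).
Valid x values from domain: 4 out of 24.
Pruned = 24 - 4 = 20.

20


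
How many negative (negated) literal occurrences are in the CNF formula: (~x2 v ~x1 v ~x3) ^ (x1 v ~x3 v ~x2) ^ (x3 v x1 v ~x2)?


Scan each clause for negated literals.
Clause 1: 3 negative; Clause 2: 2 negative; Clause 3: 1 negative.
Total negative literal occurrences = 6.

6


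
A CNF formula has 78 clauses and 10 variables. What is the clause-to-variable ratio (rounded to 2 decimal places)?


Clause-to-variable ratio = clauses / variables.
78 / 10 = 7.8.

7.8


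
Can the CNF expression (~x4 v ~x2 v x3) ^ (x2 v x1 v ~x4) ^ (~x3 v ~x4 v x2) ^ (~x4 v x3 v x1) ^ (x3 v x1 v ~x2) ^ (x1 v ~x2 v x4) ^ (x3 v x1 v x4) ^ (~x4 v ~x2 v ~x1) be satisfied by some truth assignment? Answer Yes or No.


Check all 16 possible truth assignments.
Number of satisfying assignments found: 7.
The formula is satisfiable.

Yes
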